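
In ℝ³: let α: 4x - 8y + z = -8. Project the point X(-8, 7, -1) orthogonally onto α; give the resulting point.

Foot = X − λn with λ = (n·X − d)/|n|² = (-89 − (-8))/81 = -1.
Foot = (-8, 7, -1) − (-1)·(4, -8, 1) = (-4, -1, 0).

(-4, -1, 0)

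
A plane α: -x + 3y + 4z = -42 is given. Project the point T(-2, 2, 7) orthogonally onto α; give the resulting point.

Foot = T − λn with λ = (n·T − d)/|n|² = (36 − (-42))/26 = 3.
Foot = (-2, 2, 7) − 3·(-1, 3, 4) = (1, -7, -5).

(1, -7, -5)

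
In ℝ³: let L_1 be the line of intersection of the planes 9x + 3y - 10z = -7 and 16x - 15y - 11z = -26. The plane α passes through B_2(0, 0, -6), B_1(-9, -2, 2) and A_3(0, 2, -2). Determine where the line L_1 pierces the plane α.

Direction of L_1: (9, 3, -10) × (16, -15, -11) = (-183, -61, -183).
A point on L_1: solving the two plane equations with x = 6 gives (6, 3, 7).
B_2B_1 = (-9, -2, 8), B_2A_3 = (0, 2, 4); a normal to α is B_2B_1 × B_2A_3 = (-24, 36, -18).
Using B_2: α has equation -24x + 36y - 18z = 108.
Substitute r = (6, 3, 7) + t(-183, -61, -183) into the plane: -162 + 5490t = 108, so t = 3/61.
Intersection: (6, 3, 7) + (3/61)·(-183, -61, -183) = (-3, 0, -2).

(-3, 0, -2)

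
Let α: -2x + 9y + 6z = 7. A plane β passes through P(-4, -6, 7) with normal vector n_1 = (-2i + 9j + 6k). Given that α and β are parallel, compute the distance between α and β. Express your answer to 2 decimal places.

1.00

β: n_1·r = n_1·P gives -2x + 9y + 6z = -4.
Same normal n = (-2, 9, 6) with |n| = √121; distance = |7 − (-4)| / |n| = 11/√121 ≈ 1.00.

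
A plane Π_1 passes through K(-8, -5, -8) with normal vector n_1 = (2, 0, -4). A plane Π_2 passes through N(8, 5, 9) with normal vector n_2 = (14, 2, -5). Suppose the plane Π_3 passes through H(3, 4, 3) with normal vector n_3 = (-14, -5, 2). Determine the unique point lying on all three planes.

(6, -6, -1)

Π_1: n_1·r = n_1·K gives 2x - 4z = 16.
Π_2: n_2·r = n_2·N gives 14x + 2y - 5z = 77.
Π_3: n_3·r = n_3·H gives -14x - 5y + 2z = -56.
Solving the 3×3 linear system 2x - 4z = 16, 14x + 2y - 5z = 77, -14x - 5y + 2z = -56 (e.g. by elimination or Cramer's rule, determinant = 126) gives (6, -6, -1).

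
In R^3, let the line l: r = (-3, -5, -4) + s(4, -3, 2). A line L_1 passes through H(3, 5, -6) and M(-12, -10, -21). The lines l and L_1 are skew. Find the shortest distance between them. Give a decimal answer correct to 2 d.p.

7.25

A direction vector for L_1 is M − H = (-15, -15, -15).
Common perpendicular direction n = (4, -3, 2) × (-15, -15, -15) = (75, 30, -105).
With w = (3, 5, -6) − (-3, -5, -4) = (6, 10, -2), w · n = 960.
Distance = |w · n| / |n| = |960| / √17550 ≈ 7.25.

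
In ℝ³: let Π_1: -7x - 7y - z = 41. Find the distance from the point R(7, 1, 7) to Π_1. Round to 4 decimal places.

n·R − d = (-7)·(7) + (-7)·(1) + (-1)·(7) − 41 = -104; |n| = √99.
Distance = |-104| / √99 = 104/√99 ≈ 10.4524.

10.4524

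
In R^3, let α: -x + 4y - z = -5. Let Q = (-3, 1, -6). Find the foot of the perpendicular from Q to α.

(-2, -3, -5)

Foot = Q − λn with λ = (n·Q − d)/|n|² = (13 − (-5))/18 = 1.
Foot = (-3, 1, -6) − 1·(-1, 4, -1) = (-2, -3, -5).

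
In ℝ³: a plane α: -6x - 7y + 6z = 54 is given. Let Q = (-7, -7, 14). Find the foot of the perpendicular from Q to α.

(-1, 0, 8)

Foot = Q − λn with λ = (n·Q − d)/|n|² = (175 − 54)/121 = 1.
Foot = (-7, -7, 14) − 1·(-6, -7, 6) = (-1, 0, 8).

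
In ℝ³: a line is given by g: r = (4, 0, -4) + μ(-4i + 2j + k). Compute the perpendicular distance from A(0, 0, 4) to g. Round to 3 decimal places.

Taking (4, 0, -4) on g with direction v = (-4, 2, 1): w = A − (4, 0, -4) = (-4, 0, 8), and w × v = (-16, -28, -8).
Distance = |w × v| / |v| = √1104 / √21 ≈ 7.251.

7.251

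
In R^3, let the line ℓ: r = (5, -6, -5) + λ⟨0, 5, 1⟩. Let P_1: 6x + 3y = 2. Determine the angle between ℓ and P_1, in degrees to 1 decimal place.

sin θ = |n·v| / (|n||v|) = |15| / (√45 · √26) = 0.43853.
θ ≈ 26.0°.

26.0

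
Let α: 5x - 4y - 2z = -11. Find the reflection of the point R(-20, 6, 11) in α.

(10, -18, -1)

λ = (n·R − d)/|n|² = (-146 − (-11))/45 = -3.
Reflection = R − 2λn = (-20, 6, 11) − (-6)·(5, -4, -2) = (10, -18, -1).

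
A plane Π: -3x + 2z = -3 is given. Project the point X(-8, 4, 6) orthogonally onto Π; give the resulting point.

Foot = X − λn with λ = (n·X − d)/|n|² = (36 − (-3))/13 = 3.
Foot = (-8, 4, 6) − 3·(-3, 0, 2) = (1, 4, 0).

(1, 4, 0)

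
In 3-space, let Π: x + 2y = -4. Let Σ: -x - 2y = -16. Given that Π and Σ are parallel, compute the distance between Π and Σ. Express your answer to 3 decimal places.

8.944

Rescale Σ by 1/(-1): x + 2y = 16. Then distance = |-4 − 16| / √5 ≈ 8.944.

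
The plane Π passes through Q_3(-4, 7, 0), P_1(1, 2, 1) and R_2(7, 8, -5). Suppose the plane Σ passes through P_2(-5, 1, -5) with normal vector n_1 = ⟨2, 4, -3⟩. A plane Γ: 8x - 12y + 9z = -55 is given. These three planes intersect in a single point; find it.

(-2, 4, 1)

Q_3P_1 = (5, -5, 1), Q_3R_2 = (11, 1, -5); a normal to Π is Q_3P_1 × Q_3R_2 = (24, 36, 60).
Using Q_3: Π has equation 24x + 36y + 60z = 156.
Σ: n_1·r = n_1·P_2 gives 2x + 4y - 3z = 9.
Solving the 3×3 linear system 24x + 36y + 60z = 156, 2x + 4y - 3z = 9, 8x - 12y + 9z = -55 (e.g. by elimination or Cramer's rule, determinant = -4872) gives (-2, 4, 1).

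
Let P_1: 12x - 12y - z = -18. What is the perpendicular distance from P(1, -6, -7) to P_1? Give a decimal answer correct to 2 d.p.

n·P − d = (12)·(1) + (-12)·(-6) + (-1)·(-7) − (-18) = 109; |n| = √289.
Distance = |109| / √289 = 109/√289 ≈ 6.41.

6.41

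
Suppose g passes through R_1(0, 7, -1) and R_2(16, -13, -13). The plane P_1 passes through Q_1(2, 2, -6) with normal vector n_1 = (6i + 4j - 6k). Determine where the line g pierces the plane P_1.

A direction vector for g is R_2 − R_1 = (16, -20, -12).
P_1: n_1·r = n_1·Q_1 gives 6x + 4y - 6z = 56.
Substitute r = (0, 7, -1) + t(16, -20, -12) into the plane: 34 + 88t = 56, so t = 1/4.
Intersection: (0, 7, -1) + (1/4)·(16, -20, -12) = (4, 2, -4).

(4, 2, -4)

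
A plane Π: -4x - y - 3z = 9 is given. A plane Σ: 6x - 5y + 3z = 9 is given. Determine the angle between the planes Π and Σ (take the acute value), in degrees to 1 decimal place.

cos θ = |n₁·n₂| / (|n₁||n₂|) = |-28| / (√26 · √70).
θ = arccos(0.65633) ≈ 49.0°.

49.0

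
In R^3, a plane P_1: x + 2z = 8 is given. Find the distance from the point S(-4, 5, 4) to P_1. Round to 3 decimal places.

n·S − d = (1)·(-4) + (0)·(5) + (2)·(4) − 8 = -4; |n| = √5.
Distance = |-4| / √5 = 4/√5 ≈ 1.789.

1.789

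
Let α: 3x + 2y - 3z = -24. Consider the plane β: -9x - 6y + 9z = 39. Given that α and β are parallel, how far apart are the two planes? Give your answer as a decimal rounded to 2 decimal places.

2.35

Rescale β by 1/(-3): 3x + 2y - 3z = -13. Then distance = |-24 − (-13)| / √22 ≈ 2.35.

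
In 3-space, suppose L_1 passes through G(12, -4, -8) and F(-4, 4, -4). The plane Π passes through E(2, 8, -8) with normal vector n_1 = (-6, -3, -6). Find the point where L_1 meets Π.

A direction vector for L_1 is F − G = (-16, 8, 4).
Π: n_1·r = n_1·E gives -6x - 3y - 6z = 12.
Substitute r = (12, -4, -8) + t(-16, 8, 4) into the plane: -12 + 48t = 12, so t = 1/2.
Intersection: (12, -4, -8) + (1/2)·(-16, 8, 4) = (4, 0, -6).

(4, 0, -6)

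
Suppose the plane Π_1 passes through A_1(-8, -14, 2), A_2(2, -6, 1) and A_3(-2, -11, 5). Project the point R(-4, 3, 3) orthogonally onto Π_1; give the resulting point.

(2, -5, -1)

A_1A_2 = (10, 8, -1), A_1A_3 = (6, 3, 3); a normal to Π_1 is A_1A_2 × A_1A_3 = (27, -36, -18).
Using A_1: Π_1 has equation 27x - 36y - 18z = 252.
Foot = R − λn with λ = (n·R − d)/|n|² = (-270 − 252)/2349 = -2/9.
Foot = (-4, 3, 3) − (-2/9)·(27, -36, -18) = (2, -5, -1).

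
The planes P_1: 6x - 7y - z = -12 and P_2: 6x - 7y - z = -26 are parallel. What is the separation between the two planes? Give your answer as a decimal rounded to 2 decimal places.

1.51

Same normal n = (6, -7, -1) with |n| = √86; distance = |-12 − (-26)| / |n| = 14/√86 ≈ 1.51.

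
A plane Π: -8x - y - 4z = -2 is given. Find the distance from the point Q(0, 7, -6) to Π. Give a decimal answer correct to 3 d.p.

n·Q − d = (-8)·(0) + (-1)·(7) + (-4)·(-6) − (-2) = 19; |n| = √81.
Distance = |19| / √81 = 19/√81 ≈ 2.111.

2.111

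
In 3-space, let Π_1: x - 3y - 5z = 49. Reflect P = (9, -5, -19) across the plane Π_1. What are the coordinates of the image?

λ = (n·P − d)/|n|² = (119 − 49)/35 = 2.
Reflection = P − 2λn = (9, -5, -19) − 4·(1, -3, -5) = (5, 7, 1).

(5, 7, 1)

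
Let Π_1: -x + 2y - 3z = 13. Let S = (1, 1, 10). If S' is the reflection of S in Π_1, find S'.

(-5, 13, -8)

λ = (n·S − d)/|n|² = (-29 − 13)/14 = -3.
Reflection = S − 2λn = (1, 1, 10) − (-6)·(-1, 2, -3) = (-5, 13, -8).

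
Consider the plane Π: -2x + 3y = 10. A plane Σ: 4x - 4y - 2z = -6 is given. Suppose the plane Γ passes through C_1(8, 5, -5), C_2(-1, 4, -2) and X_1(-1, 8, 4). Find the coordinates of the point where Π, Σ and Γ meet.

(1, 4, -3)

C_1C_2 = (-9, -1, 3), C_1X_1 = (-9, 3, 9); a normal to Γ is C_1C_2 × C_1X_1 = (-18, 54, -36).
Using C_1: Γ has equation -18x + 54y - 36z = 306.
Solving the 3×3 linear system -2x + 3y = 10, 4x - 4y - 2z = -6, -18x + 54y - 36z = 306 (e.g. by elimination or Cramer's rule, determinant = 36) gives (1, 4, -3).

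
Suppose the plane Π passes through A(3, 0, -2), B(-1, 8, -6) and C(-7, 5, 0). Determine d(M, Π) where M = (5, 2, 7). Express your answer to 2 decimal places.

AB = (-4, 8, -4), AC = (-10, 5, 2); a normal to Π is AB × AC = (36, 48, 60).
Using A: Π has equation 36x + 48y + 60z = -12.
n·M − d = (36)·(5) + (48)·(2) + (60)·(7) − (-12) = 708; |n| = √7200.
Distance = |708| / √7200 = 708/√7200 ≈ 8.34.

8.34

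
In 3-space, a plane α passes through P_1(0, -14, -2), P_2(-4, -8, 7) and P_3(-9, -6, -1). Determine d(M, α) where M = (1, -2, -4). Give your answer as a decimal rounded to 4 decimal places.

9.9640

P_1P_2 = (-4, 6, 9), P_1P_3 = (-9, 8, 1); a normal to α is P_1P_2 × P_1P_3 = (-66, -77, 22).
Using P_1: α has equation -66x - 77y + 22z = 1034.
n·M − d = (-66)·(1) + (-77)·(-2) + (22)·(-4) − 1034 = -1034; |n| = √10769.
Distance = |-1034| / √10769 = 1034/√10769 ≈ 9.9640.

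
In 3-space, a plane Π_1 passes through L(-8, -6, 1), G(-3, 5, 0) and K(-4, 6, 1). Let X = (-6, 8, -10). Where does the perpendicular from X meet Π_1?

LG = (5, 11, -1), LK = (4, 12, 0); a normal to Π_1 is LG × LK = (12, -4, 16).
Using L: Π_1 has equation 12x - 4y + 16z = -56.
Foot = X − λn with λ = (n·X − d)/|n|² = (-264 − (-56))/416 = -1/2.
Foot = (-6, 8, -10) − (-1/2)·(12, -4, 16) = (0, 6, -2).

(0, 6, -2)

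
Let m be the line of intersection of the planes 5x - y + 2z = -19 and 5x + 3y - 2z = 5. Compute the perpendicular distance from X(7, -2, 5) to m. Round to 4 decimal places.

Direction of m: (5, -1, 2) × (5, 3, -2) = (-4, 20, 20).
A point on m: solving the two plane equations with x = -3 gives (-3, 8, 2).
Taking (-3, 8, 2) on m with direction v = (-4, 20, 20): w = X − (-3, 8, 2) = (10, -10, 3), and w × v = (-260, -212, 160).
Distance = |w × v| / |v| = √138144 / √816 ≈ 13.0113.

13.0113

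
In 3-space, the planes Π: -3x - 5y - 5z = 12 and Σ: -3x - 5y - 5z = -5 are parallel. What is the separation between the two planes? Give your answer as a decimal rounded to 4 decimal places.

2.2132

Same normal n = (-3, -5, -5) with |n| = √59; distance = |12 − (-5)| / |n| = 17/√59 ≈ 2.2132.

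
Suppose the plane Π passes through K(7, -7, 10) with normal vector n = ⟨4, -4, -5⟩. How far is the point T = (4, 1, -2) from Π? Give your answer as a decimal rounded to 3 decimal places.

Π: n·r = n·K gives 4x - 4y - 5z = 6.
n·T − d = (4)·(4) + (-4)·(1) + (-5)·(-2) − 6 = 16; |n| = √57.
Distance = |16| / √57 = 16/√57 ≈ 2.119.

2.119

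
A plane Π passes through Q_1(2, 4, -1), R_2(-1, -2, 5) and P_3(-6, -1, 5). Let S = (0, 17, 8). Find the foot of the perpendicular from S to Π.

Q_1R_2 = (-3, -6, 6), Q_1P_3 = (-8, -5, 6); a normal to Π is Q_1R_2 × Q_1P_3 = (-6, -30, -33).
Using Q_1: Π has equation -6x - 30y - 33z = -99.
Foot = S − λn with λ = (n·S − d)/|n|² = (-774 − (-99))/2025 = -1/3.
Foot = (0, 17, 8) − (-1/3)·(-6, -30, -33) = (-2, 7, -3).

(-2, 7, -3)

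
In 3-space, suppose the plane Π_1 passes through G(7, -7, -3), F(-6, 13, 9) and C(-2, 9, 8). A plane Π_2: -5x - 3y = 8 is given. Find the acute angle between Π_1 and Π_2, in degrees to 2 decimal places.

GF = (-13, 20, 12), GC = (-9, 16, 11); a normal to Π_1 is GF × GC = (28, 35, -28).
Using G: Π_1 has equation 28x + 35y - 28z = 35.
cos θ = |n₁·n₂| / (|n₁||n₂|) = |-245| / (√2793 · √34).
θ = arccos(0.79504) ≈ 37.34°.

37.34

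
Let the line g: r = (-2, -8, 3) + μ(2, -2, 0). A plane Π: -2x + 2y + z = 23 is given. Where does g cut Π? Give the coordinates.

Substitute r = (-2, -8, 3) + t(2, -2, 0) into the plane: -9 + (-8)t = 23, so t = -4.
Intersection: (-2, -8, 3) + (-4)·(2, -2, 0) = (-10, 0, 3).

(-10, 0, 3)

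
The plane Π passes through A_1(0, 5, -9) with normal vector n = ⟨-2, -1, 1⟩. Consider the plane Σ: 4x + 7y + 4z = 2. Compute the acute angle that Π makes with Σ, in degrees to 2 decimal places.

60.07

Π: n·r = n·A_1 gives -2x - y + z = -14.
cos θ = |n₁·n₂| / (|n₁||n₂|) = |-11| / (√6 · √81).
θ = arccos(0.49897) ≈ 60.07°.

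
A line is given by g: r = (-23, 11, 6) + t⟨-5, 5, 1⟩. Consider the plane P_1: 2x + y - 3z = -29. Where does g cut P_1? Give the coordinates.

(-8, -4, 3)

Substitute r = (-23, 11, 6) + t(-5, 5, 1) into the plane: -53 + (-8)t = -29, so t = -3.
Intersection: (-23, 11, 6) + (-3)·(-5, 5, 1) = (-8, -4, 3).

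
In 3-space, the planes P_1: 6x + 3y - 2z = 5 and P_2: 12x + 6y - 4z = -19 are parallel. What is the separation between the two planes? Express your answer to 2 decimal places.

2.07

Rescale P_2 by 1/2: 6x + 3y - 2z = -19/2. Then distance = |5 − (-19/2)| / √49 ≈ 2.07.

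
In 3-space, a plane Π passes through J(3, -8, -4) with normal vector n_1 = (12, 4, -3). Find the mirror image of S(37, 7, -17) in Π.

(-35, -17, 1)

Π: n_1·r = n_1·J gives 12x + 4y - 3z = 16.
λ = (n·S − d)/|n|² = (523 − 16)/169 = 3.
Reflection = S − 2λn = (37, 7, -17) − 6·(12, 4, -3) = (-35, -17, 1).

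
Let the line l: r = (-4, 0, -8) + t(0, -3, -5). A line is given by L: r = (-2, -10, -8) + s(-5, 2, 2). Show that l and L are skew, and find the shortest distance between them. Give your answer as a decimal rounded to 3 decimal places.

Common perpendicular direction n = (0, -3, -5) × (-5, 2, 2) = (4, 25, -15).
With w = (-2, -10, -8) − (-4, 0, -8) = (2, -10, 0), w · n = -242.
Since n ≠ 0 the lines are not parallel, and w · n = -242 ≠ 0 so they do not intersect; hence they are skew.
Distance = |w · n| / |n| = |-242| / √866 ≈ 8.223.

8.223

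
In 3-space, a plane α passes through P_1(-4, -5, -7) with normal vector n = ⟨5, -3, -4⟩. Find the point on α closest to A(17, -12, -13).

α: n·r = n·P_1 gives 5x - 3y - 4z = 23.
Foot = A − λn with λ = (n·A − d)/|n|² = (173 − 23)/50 = 3.
Foot = (17, -12, -13) − 3·(5, -3, -4) = (2, -3, -1).

(2, -3, -1)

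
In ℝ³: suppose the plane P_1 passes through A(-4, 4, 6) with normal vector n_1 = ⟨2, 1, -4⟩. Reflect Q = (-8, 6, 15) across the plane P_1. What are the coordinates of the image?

P_1: n_1·r = n_1·A gives 2x + y - 4z = -28.
λ = (n·Q − d)/|n|² = (-70 − (-28))/21 = -2.
Reflection = Q − 2λn = (-8, 6, 15) − (-4)·(2, 1, -4) = (0, 10, -1).

(0, 10, -1)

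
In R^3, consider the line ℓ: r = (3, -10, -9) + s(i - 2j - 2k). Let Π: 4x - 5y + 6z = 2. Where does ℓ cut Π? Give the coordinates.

(0, -4, -3)

Substitute r = (3, -10, -9) + t(1, -2, -2) into the plane: 8 + 2t = 2, so t = -3.
Intersection: (3, -10, -9) + (-3)·(1, -2, -2) = (0, -4, -3).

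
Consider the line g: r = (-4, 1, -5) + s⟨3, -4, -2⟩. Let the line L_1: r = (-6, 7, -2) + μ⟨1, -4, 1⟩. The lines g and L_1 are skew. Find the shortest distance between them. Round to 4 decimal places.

Common perpendicular direction n = (3, -4, -2) × (1, -4, 1) = (-12, -5, -8).
With w = (-6, 7, -2) − (-4, 1, -5) = (-2, 6, 3), w · n = -30.
Distance = |w · n| / |n| = |-30| / √233 ≈ 1.9654.

1.9654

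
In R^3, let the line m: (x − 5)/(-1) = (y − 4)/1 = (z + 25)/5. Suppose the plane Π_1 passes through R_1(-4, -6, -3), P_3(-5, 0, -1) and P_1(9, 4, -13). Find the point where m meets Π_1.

m has direction (-1, 1, 5) through (5, 4, -25).
R_1P_3 = (-1, 6, 2), R_1P_1 = (13, 10, -10); a normal to Π_1 is R_1P_3 × R_1P_1 = (-80, 16, -88).
Using R_1: Π_1 has equation -80x + 16y - 88z = 488.
Substitute r = (5, 4, -25) + t(-1, 1, 5) into the plane: 1864 + (-344)t = 488, so t = 4.
Intersection: (5, 4, -25) + 4·(-1, 1, 5) = (1, 8, -5).

(1, 8, -5)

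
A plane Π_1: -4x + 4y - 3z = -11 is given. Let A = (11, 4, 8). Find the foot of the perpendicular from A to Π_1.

(7, 8, 5)

Foot = A − λn with λ = (n·A − d)/|n|² = (-52 − (-11))/41 = -1.
Foot = (11, 4, 8) − (-1)·(-4, 4, -3) = (7, 8, 5).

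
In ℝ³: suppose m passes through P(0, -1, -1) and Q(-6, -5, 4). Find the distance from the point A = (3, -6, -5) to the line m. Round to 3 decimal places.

6.767

A direction vector for m is Q − P = (-6, -4, 5).
Taking (0, -1, -1) on m with direction v = (-6, -4, 5): w = A − (0, -1, -1) = (3, -5, -4), and w × v = (-41, 9, -42).
Distance = |w × v| / |v| = √3526 / √77 ≈ 6.767.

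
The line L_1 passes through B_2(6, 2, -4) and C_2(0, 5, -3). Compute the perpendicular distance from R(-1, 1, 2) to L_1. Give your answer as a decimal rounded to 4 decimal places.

A direction vector for L_1 is C_2 − B_2 = (-6, 3, 1).
Taking (6, 2, -4) on L_1 with direction v = (-6, 3, 1): w = R − (6, 2, -4) = (-7, -1, 6), and w × v = (-19, -29, -27).
Distance = |w × v| / |v| = √1931 / √46 ≈ 6.4791.

6.4791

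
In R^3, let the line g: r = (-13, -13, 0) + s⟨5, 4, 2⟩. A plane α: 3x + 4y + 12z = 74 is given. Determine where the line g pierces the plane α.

(2, -1, 6)

Substitute r = (-13, -13, 0) + t(5, 4, 2) into the plane: -91 + 55t = 74, so t = 3.
Intersection: (-13, -13, 0) + 3·(5, 4, 2) = (2, -1, 6).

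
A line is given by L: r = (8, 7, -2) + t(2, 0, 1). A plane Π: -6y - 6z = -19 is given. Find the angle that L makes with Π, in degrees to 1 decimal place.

sin θ = |n·v| / (|n||v|) = |-6| / (√72 · √5) = 0.31623.
θ ≈ 18.4°.

18.4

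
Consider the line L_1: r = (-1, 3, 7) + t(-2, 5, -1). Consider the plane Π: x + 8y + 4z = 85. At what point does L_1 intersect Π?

Substitute r = (-1, 3, 7) + t(-2, 5, -1) into the plane: 51 + 34t = 85, so t = 1.
Intersection: (-1, 3, 7) + 1·(-2, 5, -1) = (-3, 8, 6).

(-3, 8, 6)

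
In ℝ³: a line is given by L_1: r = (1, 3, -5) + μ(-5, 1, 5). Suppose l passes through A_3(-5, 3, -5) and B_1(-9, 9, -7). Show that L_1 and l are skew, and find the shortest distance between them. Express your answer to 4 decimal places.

3.7654

A direction vector for l is B_1 − A_3 = (-4, 6, -2).
Common perpendicular direction n = (-5, 1, 5) × (-4, 6, -2) = (-32, -30, -26).
With w = (-5, 3, -5) − (1, 3, -5) = (-6, 0, 0), w · n = 192.
Since n ≠ 0 the lines are not parallel, and w · n = 192 ≠ 0 so they do not intersect; hence they are skew.
Distance = |w · n| / |n| = |192| / √2600 ≈ 3.7654.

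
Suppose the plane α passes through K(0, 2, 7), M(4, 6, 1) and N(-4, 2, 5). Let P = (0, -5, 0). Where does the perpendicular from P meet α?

(-2, 3, 4)

KM = (4, 4, -6), KN = (-4, 0, -2); a normal to α is KM × KN = (-8, 32, 16).
Using K: α has equation -8x + 32y + 16z = 176.
Foot = P − λn with λ = (n·P − d)/|n|² = (-160 − 176)/1344 = -1/4.
Foot = (0, -5, 0) − (-1/4)·(-8, 32, 16) = (-2, 3, 4).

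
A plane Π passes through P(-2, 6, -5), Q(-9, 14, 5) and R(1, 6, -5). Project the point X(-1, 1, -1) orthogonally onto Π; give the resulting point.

(-1, 6, -5)

PQ = (-7, 8, 10), PR = (3, 0, 0); a normal to Π is PQ × PR = (0, 30, -24).
Using P: Π has equation 30y - 24z = 300.
Foot = X − λn with λ = (n·X − d)/|n|² = (54 − 300)/1476 = -1/6.
Foot = (-1, 1, -1) − (-1/6)·(0, 30, -24) = (-1, 6, -5).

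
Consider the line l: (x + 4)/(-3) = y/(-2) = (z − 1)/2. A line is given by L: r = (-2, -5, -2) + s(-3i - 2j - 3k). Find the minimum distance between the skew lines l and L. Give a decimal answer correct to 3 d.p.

l has direction (-3, -2, 2) through (-4, 0, 1).
Common perpendicular direction n = (-3, -2, 2) × (-3, -2, -3) = (10, -15, 0).
With w = (-2, -5, -2) − (-4, 0, 1) = (2, -5, -3), w · n = 95.
Distance = |w · n| / |n| = |95| / √325 ≈ 5.270.

5.270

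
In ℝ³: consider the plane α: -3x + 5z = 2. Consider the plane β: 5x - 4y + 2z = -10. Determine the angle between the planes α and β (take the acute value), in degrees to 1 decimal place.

82.7

cos θ = |n₁·n₂| / (|n₁||n₂|) = |-5| / (√34 · √45).
θ = arccos(0.12783) ≈ 82.7°.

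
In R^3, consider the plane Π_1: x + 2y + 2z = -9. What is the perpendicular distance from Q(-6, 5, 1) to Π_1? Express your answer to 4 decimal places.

n·Q − d = (1)·(-6) + (2)·(5) + (2)·(1) − (-9) = 15; |n| = √9.
Distance = |15| / √9 = 15/√9 ≈ 5.0000.

5.0000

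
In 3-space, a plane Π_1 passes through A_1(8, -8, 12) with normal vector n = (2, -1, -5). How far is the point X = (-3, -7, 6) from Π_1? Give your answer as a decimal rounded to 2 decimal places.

Π_1: n·r = n·A_1 gives 2x - y - 5z = -36.
n·X − d = (2)·(-3) + (-1)·(-7) + (-5)·(6) − (-36) = 7; |n| = √30.
Distance = |7| / √30 = 7/√30 ≈ 1.28.

1.28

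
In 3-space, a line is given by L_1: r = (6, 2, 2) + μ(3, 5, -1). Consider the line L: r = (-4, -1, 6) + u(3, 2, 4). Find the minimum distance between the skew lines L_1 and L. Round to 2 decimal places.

Common perpendicular direction n = (3, 5, -1) × (3, 2, 4) = (22, -15, -9).
With w = (-4, -1, 6) − (6, 2, 2) = (-10, -3, 4), w · n = -211.
Distance = |w · n| / |n| = |-211| / √790 ≈ 7.51.

7.51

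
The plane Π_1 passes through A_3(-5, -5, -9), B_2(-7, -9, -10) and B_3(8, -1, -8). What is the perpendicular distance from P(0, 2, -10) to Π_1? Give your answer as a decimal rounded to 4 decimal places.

2.6679

A_3B_2 = (-2, -4, -1), A_3B_3 = (13, 4, 1); a normal to Π_1 is A_3B_2 × A_3B_3 = (0, -11, 44).
Using A_3: Π_1 has equation -11y + 44z = -341.
n·P − d = (0)·(0) + (-11)·(2) + (44)·(-10) − (-341) = -121; |n| = √2057.
Distance = |-121| / √2057 = 121/√2057 ≈ 2.6679.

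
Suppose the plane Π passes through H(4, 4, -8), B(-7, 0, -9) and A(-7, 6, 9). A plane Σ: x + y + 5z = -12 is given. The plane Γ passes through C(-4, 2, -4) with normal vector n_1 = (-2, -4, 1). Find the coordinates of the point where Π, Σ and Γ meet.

HB = (-11, -4, -1), HA = (-11, 2, 17); a normal to Π is HB × HA = (-66, 198, -66).
Using H: Π has equation -66x + 198y - 66z = 1056.
Γ: n_1·r = n_1·C gives -2x - 4y + z = -4.
Solving the 3×3 linear system -66x + 198y - 66z = 1056, x + y + 5z = -12, -2x - 4y + z = -4 (e.g. by elimination or Cramer's rule, determinant = -3432) gives (-5, 3, -2).

(-5, 3, -2)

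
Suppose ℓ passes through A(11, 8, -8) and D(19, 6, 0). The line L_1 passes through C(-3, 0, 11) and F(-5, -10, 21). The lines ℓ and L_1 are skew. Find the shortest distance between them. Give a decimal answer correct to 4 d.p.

A direction vector for ℓ is D − A = (8, -2, 8).
A direction vector for L_1 is F − C = (-2, -10, 10).
Common perpendicular direction n = (8, -2, 8) × (-2, -10, 10) = (60, -96, -84).
With w = (-3, 0, 11) − (11, 8, -8) = (-14, -8, 19), w · n = -1668.
Distance = |w · n| / |n| = |-1668| / √19872 ≈ 11.8325.

11.8325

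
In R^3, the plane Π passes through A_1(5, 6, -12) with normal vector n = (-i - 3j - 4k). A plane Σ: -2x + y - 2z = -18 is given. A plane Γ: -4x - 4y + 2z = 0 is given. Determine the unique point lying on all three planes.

Π: n·r = n·A_1 gives -x - 3y - 4z = 25.
Solving the 3×3 linear system -x - 3y - 4z = 25, -2x + y - 2z = -18, -4x - 4y + 2z = 0 (e.g. by elimination or Cramer's rule, determinant = -78) gives (7, -8, -2).

(7, -8, -2)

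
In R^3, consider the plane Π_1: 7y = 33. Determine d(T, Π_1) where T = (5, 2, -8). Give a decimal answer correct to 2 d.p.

n·T − d = (0)·(5) + (7)·(2) + (0)·(-8) − 33 = -19; |n| = √49.
Distance = |-19| / √49 = 19/√49 ≈ 2.71.

2.71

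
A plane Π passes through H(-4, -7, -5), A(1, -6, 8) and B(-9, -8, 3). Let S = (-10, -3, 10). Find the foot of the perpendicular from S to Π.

HA = (5, 1, 13), HB = (-5, -1, 8); a normal to Π is HA × HB = (21, -105, 0).
Using H: Π has equation 21x - 105y = 651.
Foot = S − λn with λ = (n·S − d)/|n|² = (105 − 651)/11466 = -1/21.
Foot = (-10, -3, 10) − (-1/21)·(21, -105, 0) = (-9, -8, 10).

(-9, -8, 10)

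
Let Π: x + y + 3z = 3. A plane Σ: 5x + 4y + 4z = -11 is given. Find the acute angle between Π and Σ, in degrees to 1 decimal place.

33.0

cos θ = |n₁·n₂| / (|n₁||n₂|) = |21| / (√11 · √57).
θ = arccos(0.83866) ≈ 33.0°.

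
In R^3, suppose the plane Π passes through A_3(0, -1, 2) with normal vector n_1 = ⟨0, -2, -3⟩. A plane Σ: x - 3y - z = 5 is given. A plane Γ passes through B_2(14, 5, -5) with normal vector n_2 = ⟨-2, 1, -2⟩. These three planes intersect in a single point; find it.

(4, -1, 2)

Π: n_1·r = n_1·A_3 gives -2y - 3z = -4.
Γ: n_2·r = n_2·B_2 gives -2x + y - 2z = -13.
Solving the 3×3 linear system -2y - 3z = -4, x - 3y - z = 5, -2x + y - 2z = -13 (e.g. by elimination or Cramer's rule, determinant = 7) gives (4, -1, 2).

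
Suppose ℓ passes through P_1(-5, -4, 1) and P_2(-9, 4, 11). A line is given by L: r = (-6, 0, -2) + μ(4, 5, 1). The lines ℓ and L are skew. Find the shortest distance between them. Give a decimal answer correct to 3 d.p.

A direction vector for ℓ is P_2 − P_1 = (-4, 8, 10).
Common perpendicular direction n = (-4, 8, 10) × (4, 5, 1) = (-42, 44, -52).
With w = (-6, 0, -2) − (-5, -4, 1) = (-1, 4, -3), w · n = 374.
Distance = |w · n| / |n| = |374| / √6404 ≈ 4.674.

4.674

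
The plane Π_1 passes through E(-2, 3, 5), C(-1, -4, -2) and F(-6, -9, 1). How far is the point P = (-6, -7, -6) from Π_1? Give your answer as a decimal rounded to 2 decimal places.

EC = (1, -7, -7), EF = (-4, -12, -4); a normal to Π_1 is EC × EF = (-56, 32, -40).
Using E: Π_1 has equation -56x + 32y - 40z = 8.
n·P − d = (-56)·(-6) + (32)·(-7) + (-40)·(-6) − 8 = 344; |n| = √5760.
Distance = |344| / √5760 = 344/√5760 ≈ 4.53.

4.53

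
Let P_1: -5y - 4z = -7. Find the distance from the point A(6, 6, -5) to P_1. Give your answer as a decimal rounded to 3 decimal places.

0.469

n·A − d = (0)·(6) + (-5)·(6) + (-4)·(-5) − (-7) = -3; |n| = √41.
Distance = |-3| / √41 = 3/√41 ≈ 0.469.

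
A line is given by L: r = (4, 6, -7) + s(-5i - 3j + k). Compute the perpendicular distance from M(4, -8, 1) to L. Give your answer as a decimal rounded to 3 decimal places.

13.732

Taking (4, 6, -7) on L with direction v = (-5, -3, 1): w = M − (4, 6, -7) = (0, -14, 8), and w × v = (10, -40, -70).
Distance = |w × v| / |v| = √6600 / √35 ≈ 13.732.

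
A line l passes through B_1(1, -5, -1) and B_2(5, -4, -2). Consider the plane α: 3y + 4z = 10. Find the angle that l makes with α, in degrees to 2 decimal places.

2.70

A direction vector for l is B_2 − B_1 = (4, 1, -1).
sin θ = |n·v| / (|n||v|) = |-1| / (√25 · √18) = 0.04714.
θ ≈ 2.70°.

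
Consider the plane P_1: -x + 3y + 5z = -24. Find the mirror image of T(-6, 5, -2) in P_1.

λ = (n·T − d)/|n|² = (11 − (-24))/35 = 1.
Reflection = T − 2λn = (-6, 5, -2) − 2·(-1, 3, 5) = (-4, -1, -12).

(-4, -1, -12)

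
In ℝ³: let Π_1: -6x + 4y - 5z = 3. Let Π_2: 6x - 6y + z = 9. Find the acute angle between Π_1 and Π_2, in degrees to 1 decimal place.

cos θ = |n₁·n₂| / (|n₁||n₂|) = |-65| / (√77 · √73).
θ = arccos(0.86697) ≈ 29.9°.

29.9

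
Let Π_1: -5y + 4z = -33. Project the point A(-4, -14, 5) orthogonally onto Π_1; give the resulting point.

Foot = A − λn with λ = (n·A − d)/|n|² = (90 − (-33))/41 = 3.
Foot = (-4, -14, 5) − 3·(0, -5, 4) = (-4, 1, -7).

(-4, 1, -7)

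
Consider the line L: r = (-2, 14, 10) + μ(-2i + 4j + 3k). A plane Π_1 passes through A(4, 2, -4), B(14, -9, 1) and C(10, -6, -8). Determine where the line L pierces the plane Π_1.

AB = (10, -11, 5), AC = (6, -8, -4); a normal to Π_1 is AB × AC = (84, 70, -14).
Using A: Π_1 has equation 84x + 70y - 14z = 532.
Substitute r = (-2, 14, 10) + t(-2, 4, 3) into the plane: 672 + 70t = 532, so t = -2.
Intersection: (-2, 14, 10) + (-2)·(-2, 4, 3) = (2, 6, 4).

(2, 6, 4)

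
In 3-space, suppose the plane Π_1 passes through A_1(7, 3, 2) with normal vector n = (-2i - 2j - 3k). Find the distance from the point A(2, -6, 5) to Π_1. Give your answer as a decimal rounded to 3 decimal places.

Π_1: n·r = n·A_1 gives -2x - 2y - 3z = -26.
n·A − d = (-2)·(2) + (-2)·(-6) + (-3)·(5) − (-26) = 19; |n| = √17.
Distance = |19| / √17 = 19/√17 ≈ 4.608.

4.608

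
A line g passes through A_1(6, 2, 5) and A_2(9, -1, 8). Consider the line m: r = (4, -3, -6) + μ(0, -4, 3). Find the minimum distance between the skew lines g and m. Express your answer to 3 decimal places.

11.179

A direction vector for g is A_2 − A_1 = (3, -3, 3).
Common perpendicular direction n = (3, -3, 3) × (0, -4, 3) = (3, -9, -12).
With w = (4, -3, -6) − (6, 2, 5) = (-2, -5, -11), w · n = 171.
Distance = |w · n| / |n| = |171| / √234 ≈ 11.179.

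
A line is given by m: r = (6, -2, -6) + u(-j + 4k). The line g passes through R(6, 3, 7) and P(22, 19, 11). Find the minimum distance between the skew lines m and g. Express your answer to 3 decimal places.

A direction vector for g is P − R = (16, 16, 4).
Common perpendicular direction n = (0, -1, 4) × (16, 16, 4) = (-68, 64, 16).
With w = (6, 3, 7) − (6, -2, -6) = (0, 5, 13), w · n = 528.
Distance = |w · n| / |n| = |528| / √8976 ≈ 5.573.

5.573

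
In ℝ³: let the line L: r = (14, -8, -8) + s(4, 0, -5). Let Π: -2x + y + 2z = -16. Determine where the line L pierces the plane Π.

(6, -8, 2)

Substitute r = (14, -8, -8) + t(4, 0, -5) into the plane: -52 + (-18)t = -16, so t = -2.
Intersection: (14, -8, -8) + (-2)·(4, 0, -5) = (6, -8, 2).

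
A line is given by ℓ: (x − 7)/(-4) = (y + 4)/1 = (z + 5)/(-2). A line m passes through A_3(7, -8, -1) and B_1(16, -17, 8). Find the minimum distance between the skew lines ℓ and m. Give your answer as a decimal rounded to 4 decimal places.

ℓ has direction (-4, 1, -2) through (7, -4, -5).
A direction vector for m is B_1 − A_3 = (9, -9, 9).
Common perpendicular direction n = (-4, 1, -2) × (9, -9, 9) = (-9, 18, 27).
With w = (7, -8, -1) − (7, -4, -5) = (0, -4, 4), w · n = 36.
Distance = |w · n| / |n| = |36| / √1134 ≈ 1.0690.

1.0690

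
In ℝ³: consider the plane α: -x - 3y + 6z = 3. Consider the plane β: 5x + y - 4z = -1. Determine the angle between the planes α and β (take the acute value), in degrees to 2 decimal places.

43.28

cos θ = |n₁·n₂| / (|n₁||n₂|) = |-32| / (√46 · √42).
θ = arccos(0.72803) ≈ 43.28°.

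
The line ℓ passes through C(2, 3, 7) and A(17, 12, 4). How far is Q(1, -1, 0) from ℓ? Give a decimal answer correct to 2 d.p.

A direction vector for ℓ is A − C = (15, 9, -3).
Taking (2, 3, 7) on ℓ with direction v = (15, 9, -3): w = Q − (2, 3, 7) = (-1, -4, -7), and w × v = (75, -108, 51).
Distance = |w × v| / |v| = √19890 / √315 ≈ 7.95.

7.95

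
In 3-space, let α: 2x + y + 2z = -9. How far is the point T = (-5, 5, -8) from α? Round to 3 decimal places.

n·T − d = (2)·(-5) + (1)·(5) + (2)·(-8) − (-9) = -12; |n| = √9.
Distance = |-12| / √9 = 12/√9 ≈ 4.000.

4.000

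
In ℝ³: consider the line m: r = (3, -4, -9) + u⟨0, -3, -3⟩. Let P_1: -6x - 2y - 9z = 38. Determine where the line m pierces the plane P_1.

Substitute r = (3, -4, -9) + t(0, -3, -3) into the plane: 71 + 33t = 38, so t = -1.
Intersection: (3, -4, -9) + (-1)·(0, -3, -3) = (3, -1, -6).

(3, -1, -6)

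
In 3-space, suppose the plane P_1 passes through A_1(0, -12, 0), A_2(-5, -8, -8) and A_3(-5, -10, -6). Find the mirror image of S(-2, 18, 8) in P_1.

A_1A_2 = (-5, 4, -8), A_1A_3 = (-5, 2, -6); a normal to P_1 is A_1A_2 × A_1A_3 = (-8, 10, 10).
Using A_1: P_1 has equation -8x + 10y + 10z = -120.
λ = (n·S − d)/|n|² = (276 − (-120))/264 = 3/2.
Reflection = S − 2λn = (-2, 18, 8) − 3·(-8, 10, 10) = (22, -12, -22).

(22, -12, -22)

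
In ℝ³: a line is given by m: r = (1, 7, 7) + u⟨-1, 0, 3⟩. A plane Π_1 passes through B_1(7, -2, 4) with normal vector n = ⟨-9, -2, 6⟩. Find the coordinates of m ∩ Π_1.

(3, 7, 1)

Π_1: n·r = n·B_1 gives -9x - 2y + 6z = -35.
Substitute r = (1, 7, 7) + t(-1, 0, 3) into the plane: 19 + 27t = -35, so t = -2.
Intersection: (1, 7, 7) + (-2)·(-1, 0, 3) = (3, 7, 1).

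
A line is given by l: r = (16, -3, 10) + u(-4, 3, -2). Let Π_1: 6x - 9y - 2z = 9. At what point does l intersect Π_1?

(8, 3, 6)

Substitute r = (16, -3, 10) + t(-4, 3, -2) into the plane: 103 + (-47)t = 9, so t = 2.
Intersection: (16, -3, 10) + 2·(-4, 3, -2) = (8, 3, 6).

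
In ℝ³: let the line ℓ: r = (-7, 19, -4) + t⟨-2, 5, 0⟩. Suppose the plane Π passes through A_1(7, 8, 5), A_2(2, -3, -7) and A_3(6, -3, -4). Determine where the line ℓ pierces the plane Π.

(-1, 4, -4)

A_1A_2 = (-5, -11, -12), A_1A_3 = (-1, -11, -9); a normal to Π is A_1A_2 × A_1A_3 = (-33, -33, 44).
Using A_1: Π has equation -33x - 33y + 44z = -275.
Substitute r = (-7, 19, -4) + t(-2, 5, 0) into the plane: -572 + (-99)t = -275, so t = -3.
Intersection: (-7, 19, -4) + (-3)·(-2, 5, 0) = (-1, 4, -4).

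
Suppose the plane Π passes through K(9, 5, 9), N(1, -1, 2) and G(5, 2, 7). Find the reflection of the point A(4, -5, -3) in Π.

KN = (-8, -6, -7), KG = (-4, -3, -2); a normal to Π is KN × KG = (-9, 12, 0).
Using K: Π has equation -9x + 12y = -21.
λ = (n·A − d)/|n|² = (-96 − (-21))/225 = -1/3.
Reflection = A − 2λn = (4, -5, -3) − (-2/3)·(-9, 12, 0) = (-2, 3, -3).

(-2, 3, -3)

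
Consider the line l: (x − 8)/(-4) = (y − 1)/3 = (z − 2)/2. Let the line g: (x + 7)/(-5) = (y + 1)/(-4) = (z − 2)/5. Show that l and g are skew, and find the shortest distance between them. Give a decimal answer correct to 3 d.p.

9.154

l has direction (-4, 3, 2) through (8, 1, 2).
g has direction (-5, -4, 5) through (-7, -1, 2).
Common perpendicular direction n = (-4, 3, 2) × (-5, -4, 5) = (23, 10, 31).
With w = (-7, -1, 2) − (8, 1, 2) = (-15, -2, 0), w · n = -365.
Since n ≠ 0 the lines are not parallel, and w · n = -365 ≠ 0 so they do not intersect; hence they are skew.
Distance = |w · n| / |n| = |-365| / √1590 ≈ 9.154.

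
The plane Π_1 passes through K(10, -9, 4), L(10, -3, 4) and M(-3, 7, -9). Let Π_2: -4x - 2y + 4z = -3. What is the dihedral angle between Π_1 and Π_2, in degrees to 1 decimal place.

KL = (0, 6, 0), KM = (-13, 16, -13); a normal to Π_1 is KL × KM = (-78, 0, 78).
Using K: Π_1 has equation -78x + 78z = -468.
cos θ = |n₁·n₂| / (|n₁||n₂|) = |624| / (√12168 · √36).
θ = arccos(0.94281) ≈ 19.5°.

19.5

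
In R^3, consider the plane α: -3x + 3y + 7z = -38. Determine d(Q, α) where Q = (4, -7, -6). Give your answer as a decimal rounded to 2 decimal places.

n·Q − d = (-3)·(4) + (3)·(-7) + (7)·(-6) − (-38) = -37; |n| = √67.
Distance = |-37| / √67 = 37/√67 ≈ 4.52.

4.52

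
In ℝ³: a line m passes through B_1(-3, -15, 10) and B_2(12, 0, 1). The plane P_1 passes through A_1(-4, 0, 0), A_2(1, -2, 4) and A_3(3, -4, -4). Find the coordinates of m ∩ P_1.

A direction vector for m is B_2 − B_1 = (15, 15, -9).
A_1A_2 = (5, -2, 4), A_1A_3 = (7, -4, -4); a normal to P_1 is A_1A_2 × A_1A_3 = (24, 48, -6).
Using A_1: P_1 has equation 24x + 48y - 6z = -96.
Substitute r = (-3, -15, 10) + t(15, 15, -9) into the plane: -852 + 1134t = -96, so t = 2/3.
Intersection: (-3, -15, 10) + (2/3)·(15, 15, -9) = (7, -5, 4).

(7, -5, 4)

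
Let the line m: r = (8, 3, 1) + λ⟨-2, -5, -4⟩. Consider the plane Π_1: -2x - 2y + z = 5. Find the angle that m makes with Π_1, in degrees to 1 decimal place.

sin θ = |n·v| / (|n||v|) = |10| / (√9 · √45) = 0.49690.
θ ≈ 29.8°.

29.8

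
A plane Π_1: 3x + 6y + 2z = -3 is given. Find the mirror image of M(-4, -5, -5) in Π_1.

λ = (n·M − d)/|n|² = (-52 − (-3))/49 = -1.
Reflection = M − 2λn = (-4, -5, -5) − (-2)·(3, 6, 2) = (2, 7, -1).

(2, 7, -1)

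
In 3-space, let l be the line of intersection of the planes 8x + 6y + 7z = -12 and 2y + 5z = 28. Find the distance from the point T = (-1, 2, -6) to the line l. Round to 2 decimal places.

Direction of l: (8, 6, 7) × (0, 2, 5) = (16, -40, 16).
A point on l: solving the two plane equations with x = -8 gives (-8, 4, 4).
Taking (-8, 4, 4) on l with direction v = (16, -40, 16): w = T − (-8, 4, 4) = (7, -2, -10), and w × v = (-432, -272, -248).
Distance = |w × v| / |v| = √322112 / √2112 ≈ 12.35.

12.35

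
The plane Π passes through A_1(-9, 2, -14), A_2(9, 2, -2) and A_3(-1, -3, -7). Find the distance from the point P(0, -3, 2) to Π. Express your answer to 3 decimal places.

A_1A_2 = (18, 0, 12), A_1A_3 = (8, -5, 7); a normal to Π is A_1A_2 × A_1A_3 = (60, -30, -90).
Using A_1: Π has equation 60x - 30y - 90z = 660.
n·P − d = (60)·(0) + (-30)·(-3) + (-90)·(2) − 660 = -750; |n| = √12600.
Distance = |-750| / √12600 = 750/√12600 ≈ 6.682.

6.682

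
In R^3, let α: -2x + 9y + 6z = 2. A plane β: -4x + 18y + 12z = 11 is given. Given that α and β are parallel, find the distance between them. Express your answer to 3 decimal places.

Rescale β by 1/2: -2x + 9y + 6z = 11/2. Then distance = |2 − (11/2)| / √121 ≈ 0.318.

0.318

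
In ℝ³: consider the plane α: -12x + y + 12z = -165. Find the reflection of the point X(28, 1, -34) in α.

(-20, 5, 14)

λ = (n·X − d)/|n|² = (-743 − (-165))/289 = -2.
Reflection = X − 2λn = (28, 1, -34) − (-4)·(-12, 1, 12) = (-20, 5, 14).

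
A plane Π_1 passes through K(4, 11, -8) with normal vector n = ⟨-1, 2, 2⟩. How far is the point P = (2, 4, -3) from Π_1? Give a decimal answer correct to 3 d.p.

0.667

Π_1: n·r = n·K gives -x + 2y + 2z = 2.
n·P − d = (-1)·(2) + (2)·(4) + (2)·(-3) − 2 = -2; |n| = √9.
Distance = |-2| / √9 = 2/√9 ≈ 0.667.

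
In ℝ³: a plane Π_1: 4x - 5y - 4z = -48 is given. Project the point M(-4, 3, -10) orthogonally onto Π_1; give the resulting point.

Foot = M − λn with λ = (n·M − d)/|n|² = (9 − (-48))/57 = 1.
Foot = (-4, 3, -10) − 1·(4, -5, -4) = (-8, 8, -6).

(-8, 8, -6)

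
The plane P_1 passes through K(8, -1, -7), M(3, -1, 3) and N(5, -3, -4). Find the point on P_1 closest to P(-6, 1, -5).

KM = (-5, 0, 10), KN = (-3, -2, 3); a normal to P_1 is KM × KN = (20, -15, 10).
Using K: P_1 has equation 20x - 15y + 10z = 105.
Foot = P − λn with λ = (n·P − d)/|n|² = (-185 − 105)/725 = -2/5.
Foot = (-6, 1, -5) − (-2/5)·(20, -15, 10) = (2, -5, -1).

(2, -5, -1)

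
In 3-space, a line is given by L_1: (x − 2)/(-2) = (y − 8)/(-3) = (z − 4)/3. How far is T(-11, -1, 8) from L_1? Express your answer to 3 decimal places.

L_1 has direction (-2, -3, 3) through (2, 8, 4).
Taking (2, 8, 4) on L_1 with direction v = (-2, -3, 3): w = T − (2, 8, 4) = (-13, -9, 4), and w × v = (-15, 31, 21).
Distance = |w × v| / |v| = √1627 / √22 ≈ 8.600.

8.600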